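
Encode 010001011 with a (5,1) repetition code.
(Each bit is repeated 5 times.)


Each bit -> 5 copies

000001111100000000000000011111000001111111111


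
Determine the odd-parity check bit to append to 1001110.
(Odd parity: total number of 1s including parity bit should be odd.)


Number of 1s in data: 4
Parity bit: 1

1


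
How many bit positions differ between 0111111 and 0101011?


XOR: 0010100
Count of 1s: 2

2


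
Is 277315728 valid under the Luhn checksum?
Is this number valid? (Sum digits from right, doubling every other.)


Luhn sum = 41
41 mod 10 = 1

Invalid (Luhn sum mod 10 = 1)


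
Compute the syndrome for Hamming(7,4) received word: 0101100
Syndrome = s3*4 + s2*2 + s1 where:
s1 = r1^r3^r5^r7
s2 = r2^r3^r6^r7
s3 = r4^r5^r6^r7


s1=1, s2=1, s3=0

Syndrome = 3 (error at position 3)


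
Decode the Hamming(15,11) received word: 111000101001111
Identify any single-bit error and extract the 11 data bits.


Syndrome = 14: error at position 14

Data: 10011001101 (corrected bit 14)


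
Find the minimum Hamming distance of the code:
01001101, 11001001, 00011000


Comparing all pairs, minimum distance: 2
Can detect 1 errors, correct 0 errors

2


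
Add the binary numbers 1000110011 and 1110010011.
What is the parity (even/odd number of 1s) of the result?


1000110011 = 563
1110010011 = 915
Sum = 1478 = 10111000110
1s count = 6

even parity (6 ones in 10111000110)


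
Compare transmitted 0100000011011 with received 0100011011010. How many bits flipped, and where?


XOR: 0000011000001

3 error(s) at position(s): 5, 6, 12


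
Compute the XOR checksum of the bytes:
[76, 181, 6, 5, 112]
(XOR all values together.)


XOR chain: 76 ^ 181 ^ 6 ^ 5 ^ 112 = 138

138


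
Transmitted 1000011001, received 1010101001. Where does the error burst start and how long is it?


XOR: 0010110000

Burst at position 2, length 4


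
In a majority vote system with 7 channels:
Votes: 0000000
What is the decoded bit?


Ones: 0 out of 7
Threshold: 4

0 (0/7 voted 1)


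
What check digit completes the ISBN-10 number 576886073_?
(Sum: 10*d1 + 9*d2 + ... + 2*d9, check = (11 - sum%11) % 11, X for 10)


Weighted sum: 322
322 mod 11 = 3

Check digit: 8


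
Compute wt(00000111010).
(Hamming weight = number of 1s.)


Counting 1s in 00000111010

4


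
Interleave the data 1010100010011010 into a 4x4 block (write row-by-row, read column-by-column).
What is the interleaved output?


Matrix:
  1010
  1000
  1001
  1010
Read columns: 1111000010010010

1111000010010010


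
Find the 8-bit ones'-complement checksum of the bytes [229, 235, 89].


Sum = 553 mod 256 = 41
Complement = 214

214


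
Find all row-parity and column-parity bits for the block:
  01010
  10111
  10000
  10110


Row parities: 0011
Column parities: 11011

Row P: 0011, Col P: 11011, Corner: 0


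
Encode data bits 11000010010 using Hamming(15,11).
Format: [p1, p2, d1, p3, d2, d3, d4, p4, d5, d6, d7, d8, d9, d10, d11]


Parity bits: p1=1, p2=1, p3=0, p4=0

111010000010010


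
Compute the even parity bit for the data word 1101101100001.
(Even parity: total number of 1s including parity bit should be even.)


Number of 1s in data: 7
Parity bit: 1

1


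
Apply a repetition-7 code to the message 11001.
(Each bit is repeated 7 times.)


Each bit -> 7 copies

11111111111111000000000000001111111


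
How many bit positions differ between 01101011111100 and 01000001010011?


XOR: 00101010101111
Count of 1s: 8

8


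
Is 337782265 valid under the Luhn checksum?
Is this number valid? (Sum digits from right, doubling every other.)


Luhn sum = 43
43 mod 10 = 3

Invalid (Luhn sum mod 10 = 3)


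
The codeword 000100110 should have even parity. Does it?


Number of 1s: 3

No, parity error (3 ones)


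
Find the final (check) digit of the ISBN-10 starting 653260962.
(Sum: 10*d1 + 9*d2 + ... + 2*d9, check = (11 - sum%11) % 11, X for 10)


Weighted sum: 237
237 mod 11 = 6

Check digit: 5


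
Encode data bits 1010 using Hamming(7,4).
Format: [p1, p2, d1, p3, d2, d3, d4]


Parity bits: p1=1, p2=0, p3=1

1011010


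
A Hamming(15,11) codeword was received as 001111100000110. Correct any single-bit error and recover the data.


Syndrome = 0: no error detected

Data: 11110000110 (no errors)


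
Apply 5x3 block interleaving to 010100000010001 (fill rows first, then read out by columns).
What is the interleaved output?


Matrix:
  010
  100
  000
  010
  001
Read columns: 010001001000001

010001001000001


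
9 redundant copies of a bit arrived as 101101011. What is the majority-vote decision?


Ones: 6 out of 9
Threshold: 5

1 (6/9 voted 1)


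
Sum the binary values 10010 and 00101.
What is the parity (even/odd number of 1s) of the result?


10010 = 18
00101 = 5
Sum = 23 = 10111
1s count = 4

even parity (4 ones in 10111)


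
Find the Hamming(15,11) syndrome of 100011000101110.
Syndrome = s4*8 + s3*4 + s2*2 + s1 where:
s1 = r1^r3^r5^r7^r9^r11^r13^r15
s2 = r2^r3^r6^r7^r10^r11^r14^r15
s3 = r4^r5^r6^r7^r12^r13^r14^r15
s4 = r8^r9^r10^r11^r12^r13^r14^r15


s1=1, s2=1, s3=1, s4=0

Syndrome = 7 (error at position 7)


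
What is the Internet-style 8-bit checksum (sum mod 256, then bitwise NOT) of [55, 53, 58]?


Sum = 166 mod 256 = 166
Complement = 89

89


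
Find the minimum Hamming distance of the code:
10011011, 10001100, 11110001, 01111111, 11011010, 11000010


Comparing all pairs, minimum distance: 2
Can detect 1 errors, correct 0 errors

2


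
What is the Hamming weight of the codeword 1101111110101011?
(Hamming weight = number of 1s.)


Counting 1s in 1101111110101011

12


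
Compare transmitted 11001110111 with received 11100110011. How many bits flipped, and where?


XOR: 00101000100

3 error(s) at position(s): 2, 4, 8


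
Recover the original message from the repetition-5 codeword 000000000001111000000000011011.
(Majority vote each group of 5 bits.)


Groups: 00000, 00000, 01111, 00000, 00000, 11011
Majority votes: 001001

001001


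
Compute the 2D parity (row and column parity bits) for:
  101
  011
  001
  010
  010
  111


Row parities: 001111
Column parities: 000

Row P: 001111, Col P: 000, Corner: 0


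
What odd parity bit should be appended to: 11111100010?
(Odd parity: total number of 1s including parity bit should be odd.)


Number of 1s in data: 7
Parity bit: 0

0


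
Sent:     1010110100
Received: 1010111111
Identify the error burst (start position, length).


XOR: 0000001011

Burst at position 6, length 4


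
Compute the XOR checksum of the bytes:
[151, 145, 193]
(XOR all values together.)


XOR chain: 151 ^ 145 ^ 193 = 199

199


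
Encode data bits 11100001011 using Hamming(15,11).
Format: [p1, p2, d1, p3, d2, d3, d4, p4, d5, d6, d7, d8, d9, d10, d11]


Parity bits: p1=1, p2=0, p3=1, p4=1

101111010001011


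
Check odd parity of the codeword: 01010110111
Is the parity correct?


Number of 1s: 7

Yes, parity is correct (7 ones)


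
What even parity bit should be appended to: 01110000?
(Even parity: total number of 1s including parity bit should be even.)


Number of 1s in data: 3
Parity bit: 1

1


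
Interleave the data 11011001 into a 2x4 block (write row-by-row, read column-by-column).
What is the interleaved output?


Matrix:
  1101
  1001
Read columns: 11100011

11100011


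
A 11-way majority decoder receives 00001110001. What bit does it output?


Ones: 4 out of 11
Threshold: 6

0 (4/11 voted 1)


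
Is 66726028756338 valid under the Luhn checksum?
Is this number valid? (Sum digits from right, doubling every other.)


Luhn sum = 61
61 mod 10 = 1

Invalid (Luhn sum mod 10 = 1)


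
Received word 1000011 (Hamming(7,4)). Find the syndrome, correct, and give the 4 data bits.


Syndrome = 0: no error detected

Data: 0011 (no errors)


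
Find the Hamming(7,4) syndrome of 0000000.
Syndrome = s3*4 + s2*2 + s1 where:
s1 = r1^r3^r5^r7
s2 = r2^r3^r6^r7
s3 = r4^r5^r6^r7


s1=0, s2=0, s3=0

Syndrome = 0 (no error)


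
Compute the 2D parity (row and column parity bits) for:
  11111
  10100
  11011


Row parities: 100
Column parities: 10000

Row P: 100, Col P: 10000, Corner: 1


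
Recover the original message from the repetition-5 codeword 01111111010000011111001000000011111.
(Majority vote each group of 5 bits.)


Groups: 01111, 11101, 00000, 11111, 00100, 00000, 11111
Majority votes: 1101001

1101001


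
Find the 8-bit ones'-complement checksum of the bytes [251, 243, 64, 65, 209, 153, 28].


Sum = 1013 mod 256 = 245
Complement = 10

10


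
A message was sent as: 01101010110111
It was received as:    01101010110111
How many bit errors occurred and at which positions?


XOR: 00000000000000

0 errors (received matches sent)


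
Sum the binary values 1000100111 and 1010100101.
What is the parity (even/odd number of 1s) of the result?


1000100111 = 551
1010100101 = 677
Sum = 1228 = 10011001100
1s count = 5

odd parity (5 ones in 10011001100)


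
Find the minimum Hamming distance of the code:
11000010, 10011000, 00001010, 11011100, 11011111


Comparing all pairs, minimum distance: 2
Can detect 1 errors, correct 0 errors

2


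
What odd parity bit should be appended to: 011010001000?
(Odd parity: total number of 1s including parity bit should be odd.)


Number of 1s in data: 4
Parity bit: 1

1


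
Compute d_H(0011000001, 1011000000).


XOR: 1000000001
Count of 1s: 2

2


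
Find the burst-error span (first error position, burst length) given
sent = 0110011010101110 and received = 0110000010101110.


XOR: 0000011000000000

Burst at position 5, length 2


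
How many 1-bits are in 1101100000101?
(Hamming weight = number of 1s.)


Counting 1s in 1101100000101

6


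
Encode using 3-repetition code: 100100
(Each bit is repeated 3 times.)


Each bit -> 3 copies

111000000111000000


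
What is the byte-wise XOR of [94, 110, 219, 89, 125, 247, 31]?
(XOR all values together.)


XOR chain: 94 ^ 110 ^ 219 ^ 89 ^ 125 ^ 247 ^ 31 = 39

39


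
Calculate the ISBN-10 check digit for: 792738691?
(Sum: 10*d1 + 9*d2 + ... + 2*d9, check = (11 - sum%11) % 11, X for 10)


Weighted sum: 327
327 mod 11 = 8

Check digit: 3


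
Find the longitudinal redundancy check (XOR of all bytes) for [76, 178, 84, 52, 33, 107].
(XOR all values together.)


XOR chain: 76 ^ 178 ^ 84 ^ 52 ^ 33 ^ 107 = 212

212


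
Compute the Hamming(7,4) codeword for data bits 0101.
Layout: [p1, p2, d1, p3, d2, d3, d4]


Parity bits: p1=0, p2=1, p3=0

0100101


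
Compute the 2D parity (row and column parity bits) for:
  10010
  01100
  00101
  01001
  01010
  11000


Row parities: 000000
Column parities: 00000

Row P: 000000, Col P: 00000, Corner: 0


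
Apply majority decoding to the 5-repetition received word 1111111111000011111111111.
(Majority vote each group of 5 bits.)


Groups: 11111, 11111, 00001, 11111, 11111
Majority votes: 11011

11011


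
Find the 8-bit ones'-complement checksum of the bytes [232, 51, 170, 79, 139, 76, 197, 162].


Sum = 1106 mod 256 = 82
Complement = 173

173


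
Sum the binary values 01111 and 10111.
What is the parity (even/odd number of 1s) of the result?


01111 = 15
10111 = 23
Sum = 38 = 100110
1s count = 3

odd parity (3 ones in 100110)


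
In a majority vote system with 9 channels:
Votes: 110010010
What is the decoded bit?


Ones: 4 out of 9
Threshold: 5

0 (4/9 voted 1)


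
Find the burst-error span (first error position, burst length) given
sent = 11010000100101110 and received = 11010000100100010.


XOR: 00000000000001100

Burst at position 13, length 2


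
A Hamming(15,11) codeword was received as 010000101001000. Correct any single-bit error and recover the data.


Syndrome = 0: no error detected

Data: 00011001000 (no errors)


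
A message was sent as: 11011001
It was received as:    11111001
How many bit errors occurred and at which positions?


XOR: 00100000

1 error(s) at position(s): 2


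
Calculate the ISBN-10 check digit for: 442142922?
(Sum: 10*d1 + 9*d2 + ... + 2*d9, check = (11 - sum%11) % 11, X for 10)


Weighted sum: 179
179 mod 11 = 3

Check digit: 8


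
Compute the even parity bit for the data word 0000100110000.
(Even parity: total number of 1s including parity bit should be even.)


Number of 1s in data: 3
Parity bit: 1

1


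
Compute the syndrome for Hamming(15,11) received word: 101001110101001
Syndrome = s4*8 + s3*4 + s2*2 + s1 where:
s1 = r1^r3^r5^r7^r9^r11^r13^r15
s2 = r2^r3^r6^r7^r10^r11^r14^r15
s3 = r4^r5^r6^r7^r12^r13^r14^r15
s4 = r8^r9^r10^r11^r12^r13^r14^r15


s1=0, s2=1, s3=0, s4=0

Syndrome = 2 (error at position 2)


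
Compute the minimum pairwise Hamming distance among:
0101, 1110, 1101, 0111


Comparing all pairs, minimum distance: 1
Can detect 0 errors, correct 0 errors

1


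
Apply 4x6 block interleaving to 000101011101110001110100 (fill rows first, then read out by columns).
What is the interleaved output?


Matrix:
  000101
  011101
  110001
  110100
Read columns: 001101110100110100001110

001101110100110100001110


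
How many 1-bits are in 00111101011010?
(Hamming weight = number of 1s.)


Counting 1s in 00111101011010

8


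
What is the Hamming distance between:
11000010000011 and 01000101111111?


XOR: 10000111111100
Count of 1s: 8

8


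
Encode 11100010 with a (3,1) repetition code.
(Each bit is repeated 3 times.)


Each bit -> 3 copies

111111111000000000111000


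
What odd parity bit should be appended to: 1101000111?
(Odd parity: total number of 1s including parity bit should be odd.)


Number of 1s in data: 6
Parity bit: 1

1


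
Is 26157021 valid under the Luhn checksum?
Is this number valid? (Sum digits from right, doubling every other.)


Luhn sum = 27
27 mod 10 = 7

Invalid (Luhn sum mod 10 = 7)


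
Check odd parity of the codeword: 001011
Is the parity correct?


Number of 1s: 3

Yes, parity is correct (3 ones)


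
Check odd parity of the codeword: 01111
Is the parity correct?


Number of 1s: 4

No, parity error (4 ones)


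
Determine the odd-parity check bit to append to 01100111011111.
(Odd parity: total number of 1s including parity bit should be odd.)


Number of 1s in data: 10
Parity bit: 1

1


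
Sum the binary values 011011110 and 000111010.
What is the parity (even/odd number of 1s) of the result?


011011110 = 222
000111010 = 58
Sum = 280 = 100011000
1s count = 3

odd parity (3 ones in 100011000)


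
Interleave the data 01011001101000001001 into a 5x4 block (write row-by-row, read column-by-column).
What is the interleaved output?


Matrix:
  0101
  1001
  1010
  0000
  1001
Read columns: 01101100000010011001

01101100000010011001


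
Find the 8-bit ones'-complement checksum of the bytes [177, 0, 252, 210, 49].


Sum = 688 mod 256 = 176
Complement = 79

79


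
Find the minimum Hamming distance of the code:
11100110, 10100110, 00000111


Comparing all pairs, minimum distance: 1
Can detect 0 errors, correct 0 errors

1


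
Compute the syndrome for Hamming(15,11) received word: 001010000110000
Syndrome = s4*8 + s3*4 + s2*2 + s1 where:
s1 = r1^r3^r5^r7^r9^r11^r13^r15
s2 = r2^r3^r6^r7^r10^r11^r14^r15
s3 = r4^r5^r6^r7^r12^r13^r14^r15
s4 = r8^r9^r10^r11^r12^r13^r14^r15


s1=1, s2=1, s3=1, s4=0

Syndrome = 7 (error at position 7)


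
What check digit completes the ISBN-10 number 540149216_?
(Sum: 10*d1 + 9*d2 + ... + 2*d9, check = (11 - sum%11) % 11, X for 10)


Weighted sum: 185
185 mod 11 = 9

Check digit: 2


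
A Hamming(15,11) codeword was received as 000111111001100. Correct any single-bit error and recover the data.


Syndrome = 0: no error detected

Data: 01111001100 (no errors)


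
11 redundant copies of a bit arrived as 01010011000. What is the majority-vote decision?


Ones: 4 out of 11
Threshold: 6

0 (4/11 voted 1)


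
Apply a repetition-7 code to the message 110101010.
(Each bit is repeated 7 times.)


Each bit -> 7 copies

111111111111110000000111111100000001111111000000011111110000000


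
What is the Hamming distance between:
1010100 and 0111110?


XOR: 1101010
Count of 1s: 4

4


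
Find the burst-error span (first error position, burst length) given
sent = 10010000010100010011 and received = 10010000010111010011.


XOR: 00000000000011000000

Burst at position 12, length 2


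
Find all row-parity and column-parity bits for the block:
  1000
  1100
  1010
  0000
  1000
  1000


Row parities: 100011
Column parities: 1110

Row P: 100011, Col P: 1110, Corner: 1


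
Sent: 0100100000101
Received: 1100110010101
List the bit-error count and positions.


XOR: 1000010010000

3 error(s) at position(s): 0, 5, 8


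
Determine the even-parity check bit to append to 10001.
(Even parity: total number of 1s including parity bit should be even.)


Number of 1s in data: 2
Parity bit: 0

0


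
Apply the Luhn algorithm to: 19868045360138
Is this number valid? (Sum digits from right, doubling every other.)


Luhn sum = 71
71 mod 10 = 1

Invalid (Luhn sum mod 10 = 1)


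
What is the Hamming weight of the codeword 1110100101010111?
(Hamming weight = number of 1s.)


Counting 1s in 1110100101010111

10


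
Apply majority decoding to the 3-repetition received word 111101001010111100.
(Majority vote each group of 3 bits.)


Groups: 111, 101, 001, 010, 111, 100
Majority votes: 110010

110010


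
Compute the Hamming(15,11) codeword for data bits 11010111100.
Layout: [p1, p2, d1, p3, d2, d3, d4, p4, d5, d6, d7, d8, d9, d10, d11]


Parity bits: p1=1, p2=0, p3=0, p4=0

101010100111100


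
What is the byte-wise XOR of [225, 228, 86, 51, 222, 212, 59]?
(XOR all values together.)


XOR chain: 225 ^ 228 ^ 86 ^ 51 ^ 222 ^ 212 ^ 59 = 81

81


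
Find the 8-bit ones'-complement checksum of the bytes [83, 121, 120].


Sum = 324 mod 256 = 68
Complement = 187

187


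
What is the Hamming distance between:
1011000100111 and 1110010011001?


XOR: 0101010111110
Count of 1s: 8

8


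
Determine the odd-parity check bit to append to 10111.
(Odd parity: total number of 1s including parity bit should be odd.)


Number of 1s in data: 4
Parity bit: 1

1


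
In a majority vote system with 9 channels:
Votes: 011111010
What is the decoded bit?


Ones: 6 out of 9
Threshold: 5

1 (6/9 voted 1)


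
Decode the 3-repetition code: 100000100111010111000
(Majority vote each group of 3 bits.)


Groups: 100, 000, 100, 111, 010, 111, 000
Majority votes: 0001010

0001010


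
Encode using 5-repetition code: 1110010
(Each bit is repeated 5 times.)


Each bit -> 5 copies

11111111111111100000000001111100000


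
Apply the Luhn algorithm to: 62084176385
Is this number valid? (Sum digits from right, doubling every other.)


Luhn sum = 48
48 mod 10 = 8

Invalid (Luhn sum mod 10 = 8)


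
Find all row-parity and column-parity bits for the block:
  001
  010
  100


Row parities: 111
Column parities: 111

Row P: 111, Col P: 111, Corner: 1


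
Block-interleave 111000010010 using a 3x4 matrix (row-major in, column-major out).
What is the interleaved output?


Matrix:
  1110
  0001
  0010
Read columns: 100100101010

100100101010


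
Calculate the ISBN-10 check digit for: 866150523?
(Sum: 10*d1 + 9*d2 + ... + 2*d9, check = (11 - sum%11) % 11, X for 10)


Weighted sum: 251
251 mod 11 = 9

Check digit: 2


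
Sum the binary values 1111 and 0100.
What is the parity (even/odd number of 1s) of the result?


1111 = 15
0100 = 4
Sum = 19 = 10011
1s count = 3

odd parity (3 ones in 10011)


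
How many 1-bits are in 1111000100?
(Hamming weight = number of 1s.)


Counting 1s in 1111000100

5


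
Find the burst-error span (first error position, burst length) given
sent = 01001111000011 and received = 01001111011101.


XOR: 00000000011110

Burst at position 9, length 4


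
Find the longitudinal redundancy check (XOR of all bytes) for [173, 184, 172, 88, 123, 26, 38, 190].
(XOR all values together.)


XOR chain: 173 ^ 184 ^ 172 ^ 88 ^ 123 ^ 26 ^ 38 ^ 190 = 24

24


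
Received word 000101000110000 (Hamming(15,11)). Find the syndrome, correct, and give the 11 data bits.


Syndrome = 3: error at position 3

Data: 10100110000 (corrected bit 3)


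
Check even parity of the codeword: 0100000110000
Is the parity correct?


Number of 1s: 3

No, parity error (3 ones)


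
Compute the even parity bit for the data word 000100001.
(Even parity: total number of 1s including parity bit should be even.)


Number of 1s in data: 2
Parity bit: 0

0


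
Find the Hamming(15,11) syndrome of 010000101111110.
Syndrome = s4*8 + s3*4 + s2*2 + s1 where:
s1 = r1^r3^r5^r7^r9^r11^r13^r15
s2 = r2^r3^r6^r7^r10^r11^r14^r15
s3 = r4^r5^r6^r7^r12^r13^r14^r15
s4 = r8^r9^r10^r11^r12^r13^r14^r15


s1=0, s2=1, s3=0, s4=0

Syndrome = 2 (error at position 2)


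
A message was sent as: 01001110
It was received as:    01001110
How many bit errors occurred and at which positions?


XOR: 00000000

0 errors (received matches sent)


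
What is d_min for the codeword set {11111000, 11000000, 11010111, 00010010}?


Comparing all pairs, minimum distance: 3
Can detect 2 errors, correct 1 errors

3


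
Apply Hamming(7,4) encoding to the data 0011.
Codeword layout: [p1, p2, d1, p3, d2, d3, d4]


Parity bits: p1=1, p2=0, p3=0

1000011


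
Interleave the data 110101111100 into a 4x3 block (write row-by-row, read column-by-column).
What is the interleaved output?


Matrix:
  110
  101
  111
  100
Read columns: 111110100110

111110100110


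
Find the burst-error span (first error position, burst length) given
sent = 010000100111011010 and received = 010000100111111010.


XOR: 000000000000100000

Burst at position 12, length 1


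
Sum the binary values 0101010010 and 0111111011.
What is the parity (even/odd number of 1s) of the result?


0101010010 = 338
0111111011 = 507
Sum = 845 = 1101001101
1s count = 6

even parity (6 ones in 1101001101)


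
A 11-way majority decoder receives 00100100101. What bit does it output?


Ones: 4 out of 11
Threshold: 6

0 (4/11 voted 1)


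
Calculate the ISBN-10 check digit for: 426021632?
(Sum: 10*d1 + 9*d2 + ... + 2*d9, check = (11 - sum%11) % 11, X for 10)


Weighted sum: 160
160 mod 11 = 6

Check digit: 5


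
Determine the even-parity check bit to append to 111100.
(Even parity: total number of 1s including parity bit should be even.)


Number of 1s in data: 4
Parity bit: 0

0


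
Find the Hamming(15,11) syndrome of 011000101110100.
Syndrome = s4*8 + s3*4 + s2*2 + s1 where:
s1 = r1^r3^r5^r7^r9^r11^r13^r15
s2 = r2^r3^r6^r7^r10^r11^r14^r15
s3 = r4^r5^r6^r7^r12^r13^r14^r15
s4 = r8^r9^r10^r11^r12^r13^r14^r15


s1=1, s2=1, s3=0, s4=0

Syndrome = 3 (error at position 3)


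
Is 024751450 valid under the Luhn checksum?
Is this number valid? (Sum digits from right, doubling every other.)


Luhn sum = 25
25 mod 10 = 5

Invalid (Luhn sum mod 10 = 5)


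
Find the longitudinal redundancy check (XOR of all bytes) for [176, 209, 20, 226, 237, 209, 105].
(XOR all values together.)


XOR chain: 176 ^ 209 ^ 20 ^ 226 ^ 237 ^ 209 ^ 105 = 194

194


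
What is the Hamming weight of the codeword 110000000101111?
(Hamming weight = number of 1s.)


Counting 1s in 110000000101111

7


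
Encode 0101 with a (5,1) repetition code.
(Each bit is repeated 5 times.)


Each bit -> 5 copies

00000111110000011111


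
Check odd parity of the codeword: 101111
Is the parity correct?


Number of 1s: 5

Yes, parity is correct (5 ones)


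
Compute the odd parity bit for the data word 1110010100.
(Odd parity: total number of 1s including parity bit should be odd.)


Number of 1s in data: 5
Parity bit: 0

0


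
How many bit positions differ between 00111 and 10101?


XOR: 10010
Count of 1s: 2

2


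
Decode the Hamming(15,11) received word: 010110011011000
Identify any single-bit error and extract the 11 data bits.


Syndrome = 5: error at position 5

Data: 00001011000 (corrected bit 5)


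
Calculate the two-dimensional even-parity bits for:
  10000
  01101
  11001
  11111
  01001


Row parities: 11110
Column parities: 10010

Row P: 11110, Col P: 10010, Corner: 0


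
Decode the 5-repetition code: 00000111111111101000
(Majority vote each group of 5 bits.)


Groups: 00000, 11111, 11111, 01000
Majority votes: 0110

0110


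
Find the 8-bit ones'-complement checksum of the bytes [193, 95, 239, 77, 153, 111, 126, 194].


Sum = 1188 mod 256 = 164
Complement = 91

91


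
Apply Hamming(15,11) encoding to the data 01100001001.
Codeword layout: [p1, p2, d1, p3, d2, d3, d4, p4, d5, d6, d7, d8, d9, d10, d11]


Parity bits: p1=0, p2=0, p3=0, p4=0

000011000001001


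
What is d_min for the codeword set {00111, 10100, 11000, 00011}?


Comparing all pairs, minimum distance: 1
Can detect 0 errors, correct 0 errors

1


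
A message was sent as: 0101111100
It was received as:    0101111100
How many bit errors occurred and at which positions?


XOR: 0000000000

0 errors (received matches sent)


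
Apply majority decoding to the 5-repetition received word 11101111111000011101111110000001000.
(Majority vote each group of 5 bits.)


Groups: 11101, 11111, 10000, 11101, 11111, 00000, 01000
Majority votes: 1101100

1101100


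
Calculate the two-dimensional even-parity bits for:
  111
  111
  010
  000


Row parities: 1110
Column parities: 010

Row P: 1110, Col P: 010, Corner: 1


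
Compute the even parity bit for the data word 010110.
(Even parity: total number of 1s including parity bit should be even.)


Number of 1s in data: 3
Parity bit: 1

1


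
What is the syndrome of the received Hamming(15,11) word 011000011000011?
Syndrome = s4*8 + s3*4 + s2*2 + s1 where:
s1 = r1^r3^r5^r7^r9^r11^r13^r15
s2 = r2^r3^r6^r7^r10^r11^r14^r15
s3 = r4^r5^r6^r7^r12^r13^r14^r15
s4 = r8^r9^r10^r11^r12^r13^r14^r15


s1=1, s2=0, s3=0, s4=0

Syndrome = 1 (error at position 1)


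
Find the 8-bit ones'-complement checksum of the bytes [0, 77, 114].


Sum = 191 mod 256 = 191
Complement = 64

64


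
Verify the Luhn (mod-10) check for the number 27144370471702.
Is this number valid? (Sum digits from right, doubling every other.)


Luhn sum = 59
59 mod 10 = 9

Invalid (Luhn sum mod 10 = 9)


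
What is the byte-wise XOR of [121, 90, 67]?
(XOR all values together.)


XOR chain: 121 ^ 90 ^ 67 = 96

96


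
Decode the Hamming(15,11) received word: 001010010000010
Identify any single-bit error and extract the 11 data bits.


Syndrome = 0: no error detected

Data: 11000000010 (no errors)


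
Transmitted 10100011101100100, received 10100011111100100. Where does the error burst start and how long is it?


XOR: 00000000010000000

Burst at position 9, length 1


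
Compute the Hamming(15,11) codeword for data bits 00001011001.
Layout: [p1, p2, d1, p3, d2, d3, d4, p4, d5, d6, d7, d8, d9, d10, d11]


Parity bits: p1=1, p2=0, p3=0, p4=0

100000001011001


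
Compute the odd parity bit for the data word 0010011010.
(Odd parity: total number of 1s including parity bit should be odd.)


Number of 1s in data: 4
Parity bit: 1

1


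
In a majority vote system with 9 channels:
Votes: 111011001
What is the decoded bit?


Ones: 6 out of 9
Threshold: 5

1 (6/9 voted 1)


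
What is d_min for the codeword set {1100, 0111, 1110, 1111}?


Comparing all pairs, minimum distance: 1
Can detect 0 errors, correct 0 errors

1


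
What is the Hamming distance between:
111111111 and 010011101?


XOR: 101100010
Count of 1s: 4

4


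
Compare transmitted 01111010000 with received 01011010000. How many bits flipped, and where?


XOR: 00100000000

1 error(s) at position(s): 2


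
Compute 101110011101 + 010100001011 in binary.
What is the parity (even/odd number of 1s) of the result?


101110011101 = 2973
010100001011 = 1291
Sum = 4264 = 1000010101000
1s count = 4

even parity (4 ones in 1000010101000)


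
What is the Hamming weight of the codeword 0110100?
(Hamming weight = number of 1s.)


Counting 1s in 0110100

3


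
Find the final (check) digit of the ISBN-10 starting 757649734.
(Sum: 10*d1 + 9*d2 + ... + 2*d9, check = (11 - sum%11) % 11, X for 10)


Weighted sum: 327
327 mod 11 = 8

Check digit: 3


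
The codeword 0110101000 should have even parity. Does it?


Number of 1s: 4

Yes, parity is correct (4 ones)


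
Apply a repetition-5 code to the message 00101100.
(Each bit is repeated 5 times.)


Each bit -> 5 copies

0000000000111110000011111111110000000000


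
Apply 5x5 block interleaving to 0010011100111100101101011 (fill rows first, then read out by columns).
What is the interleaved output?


Matrix:
  00100
  11100
  11110
  01011
  01011
Read columns: 0110001111111000011100011

0110001111111000011100011


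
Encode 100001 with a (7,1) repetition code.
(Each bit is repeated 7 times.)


Each bit -> 7 copies

111111100000000000000000000000000001111111


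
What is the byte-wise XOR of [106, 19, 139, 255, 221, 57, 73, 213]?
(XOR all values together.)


XOR chain: 106 ^ 19 ^ 139 ^ 255 ^ 221 ^ 57 ^ 73 ^ 213 = 117

117


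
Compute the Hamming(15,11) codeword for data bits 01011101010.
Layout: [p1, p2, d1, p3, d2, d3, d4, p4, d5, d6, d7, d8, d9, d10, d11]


Parity bits: p1=1, p2=1, p3=0, p4=0

110010101101010


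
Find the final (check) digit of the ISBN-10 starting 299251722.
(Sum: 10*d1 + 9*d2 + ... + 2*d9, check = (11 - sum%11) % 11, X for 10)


Weighted sum: 260
260 mod 11 = 7

Check digit: 4


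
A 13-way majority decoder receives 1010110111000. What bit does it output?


Ones: 7 out of 13
Threshold: 7

1 (7/13 voted 1)


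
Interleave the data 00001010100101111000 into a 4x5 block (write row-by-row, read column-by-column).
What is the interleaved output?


Matrix:
  00001
  01010
  01011
  11000
Read columns: 00010111000001101010

00010111000001101010


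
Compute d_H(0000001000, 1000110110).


XOR: 1000111110
Count of 1s: 6

6


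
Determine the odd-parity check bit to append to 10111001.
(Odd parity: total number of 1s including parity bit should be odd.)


Number of 1s in data: 5
Parity bit: 0

0


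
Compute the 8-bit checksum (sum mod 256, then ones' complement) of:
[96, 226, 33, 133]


Sum = 488 mod 256 = 232
Complement = 23

23


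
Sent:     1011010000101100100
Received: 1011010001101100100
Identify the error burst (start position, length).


XOR: 0000000001000000000

Burst at position 9, length 1


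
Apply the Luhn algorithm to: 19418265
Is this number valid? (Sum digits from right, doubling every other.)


Luhn sum = 37
37 mod 10 = 7

Invalid (Luhn sum mod 10 = 7)


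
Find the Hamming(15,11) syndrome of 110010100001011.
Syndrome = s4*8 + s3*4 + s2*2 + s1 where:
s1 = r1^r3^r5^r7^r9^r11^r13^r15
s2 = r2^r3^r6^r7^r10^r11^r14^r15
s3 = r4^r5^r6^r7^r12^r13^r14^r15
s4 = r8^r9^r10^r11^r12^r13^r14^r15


s1=0, s2=0, s3=1, s4=1

Syndrome = 12 (error at position 12)


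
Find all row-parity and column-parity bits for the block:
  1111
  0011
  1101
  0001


Row parities: 0011
Column parities: 0000

Row P: 0011, Col P: 0000, Corner: 0


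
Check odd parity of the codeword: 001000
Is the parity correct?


Number of 1s: 1

Yes, parity is correct (1 ones)


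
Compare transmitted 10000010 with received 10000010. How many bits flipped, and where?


XOR: 00000000

0 errors (received matches sent)


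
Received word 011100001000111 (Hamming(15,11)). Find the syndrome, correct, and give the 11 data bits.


Syndrome = 0: no error detected

Data: 10001000111 (no errors)


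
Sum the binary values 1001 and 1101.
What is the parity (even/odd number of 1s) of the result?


1001 = 9
1101 = 13
Sum = 22 = 10110
1s count = 3

odd parity (3 ones in 10110)


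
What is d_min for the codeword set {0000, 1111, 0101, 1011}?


Comparing all pairs, minimum distance: 1
Can detect 0 errors, correct 0 errors

1


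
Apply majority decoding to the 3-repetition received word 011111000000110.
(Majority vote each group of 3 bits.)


Groups: 011, 111, 000, 000, 110
Majority votes: 11001

11001


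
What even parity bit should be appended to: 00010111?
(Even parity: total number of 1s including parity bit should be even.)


Number of 1s in data: 4
Parity bit: 0

0


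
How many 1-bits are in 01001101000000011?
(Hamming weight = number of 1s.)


Counting 1s in 01001101000000011

6


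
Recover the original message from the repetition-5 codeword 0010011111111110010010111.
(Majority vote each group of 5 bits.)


Groups: 00100, 11111, 11111, 00100, 10111
Majority votes: 01101

01101


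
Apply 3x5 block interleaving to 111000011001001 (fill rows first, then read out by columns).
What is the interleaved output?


Matrix:
  11100
  00110
  01001
Read columns: 100101110010001

100101110010001


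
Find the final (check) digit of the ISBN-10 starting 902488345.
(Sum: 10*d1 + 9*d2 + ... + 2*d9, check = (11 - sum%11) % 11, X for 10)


Weighted sum: 256
256 mod 11 = 3

Check digit: 8


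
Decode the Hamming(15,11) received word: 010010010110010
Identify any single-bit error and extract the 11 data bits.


Syndrome = 0: no error detected

Data: 01000110010 (no errors)


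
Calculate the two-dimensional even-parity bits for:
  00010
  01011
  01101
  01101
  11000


Row parities: 11110
Column parities: 10001

Row P: 11110, Col P: 10001, Corner: 0


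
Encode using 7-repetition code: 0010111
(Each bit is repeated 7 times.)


Each bit -> 7 copies

0000000000000011111110000000111111111111111111111


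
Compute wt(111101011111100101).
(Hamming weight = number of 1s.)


Counting 1s in 111101011111100101

13


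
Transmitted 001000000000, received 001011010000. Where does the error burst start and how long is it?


XOR: 000011010000

Burst at position 4, length 4


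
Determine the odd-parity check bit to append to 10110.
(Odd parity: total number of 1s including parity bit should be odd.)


Number of 1s in data: 3
Parity bit: 0

0


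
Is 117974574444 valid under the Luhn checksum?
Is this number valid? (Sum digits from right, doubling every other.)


Luhn sum = 58
58 mod 10 = 8

Invalid (Luhn sum mod 10 = 8)


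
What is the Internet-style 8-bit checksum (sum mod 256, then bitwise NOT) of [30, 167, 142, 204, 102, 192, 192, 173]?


Sum = 1202 mod 256 = 178
Complement = 77

77


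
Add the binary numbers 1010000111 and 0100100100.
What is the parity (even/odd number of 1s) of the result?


1010000111 = 647
0100100100 = 292
Sum = 939 = 1110101011
1s count = 7

odd parity (7 ones in 1110101011)


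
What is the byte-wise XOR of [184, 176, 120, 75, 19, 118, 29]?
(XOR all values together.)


XOR chain: 184 ^ 176 ^ 120 ^ 75 ^ 19 ^ 118 ^ 29 = 67

67


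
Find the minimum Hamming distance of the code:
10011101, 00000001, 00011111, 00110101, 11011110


Comparing all pairs, minimum distance: 2
Can detect 1 errors, correct 0 errors

2


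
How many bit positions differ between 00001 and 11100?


XOR: 11101
Count of 1s: 4

4


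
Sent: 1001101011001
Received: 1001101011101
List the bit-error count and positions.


XOR: 0000000000100

1 error(s) at position(s): 10


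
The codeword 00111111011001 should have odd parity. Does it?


Number of 1s: 9

Yes, parity is correct (9 ones)


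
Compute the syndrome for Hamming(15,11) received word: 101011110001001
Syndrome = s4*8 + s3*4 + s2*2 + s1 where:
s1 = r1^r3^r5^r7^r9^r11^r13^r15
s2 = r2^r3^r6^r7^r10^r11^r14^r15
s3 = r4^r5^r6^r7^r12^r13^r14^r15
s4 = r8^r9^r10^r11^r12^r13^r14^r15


s1=1, s2=0, s3=1, s4=1

Syndrome = 13 (error at position 13)


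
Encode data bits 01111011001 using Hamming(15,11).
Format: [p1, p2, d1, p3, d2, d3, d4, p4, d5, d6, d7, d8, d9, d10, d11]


Parity bits: p1=1, p2=0, p3=1, p4=0

100111101011001


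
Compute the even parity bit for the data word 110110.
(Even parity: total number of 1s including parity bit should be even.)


Number of 1s in data: 4
Parity bit: 0

0


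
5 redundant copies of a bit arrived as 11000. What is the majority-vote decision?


Ones: 2 out of 5
Threshold: 3

0 (2/5 voted 1)


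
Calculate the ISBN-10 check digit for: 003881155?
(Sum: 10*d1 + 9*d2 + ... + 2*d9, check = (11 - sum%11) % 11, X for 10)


Weighted sum: 162
162 mod 11 = 8

Check digit: 3


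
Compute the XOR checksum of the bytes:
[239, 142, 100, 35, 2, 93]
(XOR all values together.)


XOR chain: 239 ^ 142 ^ 100 ^ 35 ^ 2 ^ 93 = 121

121


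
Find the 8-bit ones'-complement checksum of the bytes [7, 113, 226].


Sum = 346 mod 256 = 90
Complement = 165

165


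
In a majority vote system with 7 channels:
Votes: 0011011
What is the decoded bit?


Ones: 4 out of 7
Threshold: 4

1 (4/7 voted 1)


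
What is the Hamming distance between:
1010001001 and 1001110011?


XOR: 0011111010
Count of 1s: 6

6


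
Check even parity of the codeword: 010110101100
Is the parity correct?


Number of 1s: 6

Yes, parity is correct (6 ones)


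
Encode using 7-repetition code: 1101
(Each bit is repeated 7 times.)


Each bit -> 7 copies

1111111111111100000001111111


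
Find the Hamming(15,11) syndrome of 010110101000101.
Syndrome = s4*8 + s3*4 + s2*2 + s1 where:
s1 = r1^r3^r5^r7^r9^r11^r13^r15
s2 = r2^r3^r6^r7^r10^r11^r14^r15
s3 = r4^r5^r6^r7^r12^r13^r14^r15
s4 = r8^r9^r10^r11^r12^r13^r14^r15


s1=1, s2=1, s3=1, s4=1

Syndrome = 15 (error at position 15)


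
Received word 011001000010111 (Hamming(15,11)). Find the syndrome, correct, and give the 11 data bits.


Syndrome = 0: no error detected

Data: 10100010111 (no errors)


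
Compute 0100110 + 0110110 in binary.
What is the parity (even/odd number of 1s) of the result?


0100110 = 38
0110110 = 54
Sum = 92 = 1011100
1s count = 4

even parity (4 ones in 1011100)


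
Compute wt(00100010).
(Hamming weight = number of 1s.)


Counting 1s in 00100010

2


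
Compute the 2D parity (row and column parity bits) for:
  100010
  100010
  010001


Row parities: 000
Column parities: 010001

Row P: 000, Col P: 010001, Corner: 0


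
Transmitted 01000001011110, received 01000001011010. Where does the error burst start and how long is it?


XOR: 00000000000100

Burst at position 11, length 1


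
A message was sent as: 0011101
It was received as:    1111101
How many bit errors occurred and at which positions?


XOR: 1100000

2 error(s) at position(s): 0, 1


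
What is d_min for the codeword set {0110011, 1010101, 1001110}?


Comparing all pairs, minimum distance: 4
Can detect 3 errors, correct 1 errors

4


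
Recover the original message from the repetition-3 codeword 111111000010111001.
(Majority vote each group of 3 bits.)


Groups: 111, 111, 000, 010, 111, 001
Majority votes: 110010

110010


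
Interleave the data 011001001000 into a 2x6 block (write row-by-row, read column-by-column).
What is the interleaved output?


Matrix:
  011001
  001000
Read columns: 001011000010

001011000010


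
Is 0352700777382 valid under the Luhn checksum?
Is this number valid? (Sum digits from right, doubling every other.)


Luhn sum = 51
51 mod 10 = 1

Invalid (Luhn sum mod 10 = 1)
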